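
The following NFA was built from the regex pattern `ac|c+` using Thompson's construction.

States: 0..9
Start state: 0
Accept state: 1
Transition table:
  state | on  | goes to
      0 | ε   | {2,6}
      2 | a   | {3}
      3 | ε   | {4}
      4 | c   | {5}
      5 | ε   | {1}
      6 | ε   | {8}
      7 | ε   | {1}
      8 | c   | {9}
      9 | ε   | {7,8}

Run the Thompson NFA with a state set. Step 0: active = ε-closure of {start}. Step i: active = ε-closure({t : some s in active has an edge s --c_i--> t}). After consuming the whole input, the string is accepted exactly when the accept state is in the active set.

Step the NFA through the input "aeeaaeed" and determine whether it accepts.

S₀ = ε-closure({0}) = {0,2,6,8}
'a' @ 1: {3,4}
'e' @ 2: {}  — no active states
rest 'eaaeed' ignored (set empty)
after full input: {}  (accept=1 not in)

Answer: REJECT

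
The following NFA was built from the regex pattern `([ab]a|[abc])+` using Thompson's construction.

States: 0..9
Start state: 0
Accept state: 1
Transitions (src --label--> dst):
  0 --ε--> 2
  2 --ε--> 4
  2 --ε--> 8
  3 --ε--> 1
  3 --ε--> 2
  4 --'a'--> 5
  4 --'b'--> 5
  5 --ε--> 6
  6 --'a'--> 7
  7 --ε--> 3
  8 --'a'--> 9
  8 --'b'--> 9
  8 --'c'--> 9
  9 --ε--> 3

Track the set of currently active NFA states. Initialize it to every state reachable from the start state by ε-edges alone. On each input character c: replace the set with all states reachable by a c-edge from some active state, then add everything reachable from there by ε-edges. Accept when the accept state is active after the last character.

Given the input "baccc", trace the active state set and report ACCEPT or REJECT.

Answer: ACCEPT

Steps:
initial (ε-close {0}): {0,2,4,8}
'b' @ 1: {1,2,3,4,5,6,8,9}  (accept∈set)
'a' @ 2: {1,2,3,4,5,6,7,8,9}  (accept∈set)
'c' @ 3: {1,2,3,4,8,9}  (accept∈set)
'c' @ 4: {1,2,3,4,8,9}  (accept∈set)
'c' @ 5: {1,2,3,4,8,9}  (accept∈set)
final: {1,2,3,4,8,9}; accept 1 in set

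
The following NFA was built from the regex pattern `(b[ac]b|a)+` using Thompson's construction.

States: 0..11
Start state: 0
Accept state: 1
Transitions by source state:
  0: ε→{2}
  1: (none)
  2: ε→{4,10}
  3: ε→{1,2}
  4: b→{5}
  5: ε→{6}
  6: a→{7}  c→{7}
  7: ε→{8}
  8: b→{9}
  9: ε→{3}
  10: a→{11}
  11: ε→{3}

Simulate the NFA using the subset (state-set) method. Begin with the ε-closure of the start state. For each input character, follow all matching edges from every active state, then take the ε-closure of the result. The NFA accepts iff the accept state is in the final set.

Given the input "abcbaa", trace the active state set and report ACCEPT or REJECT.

start: ε-closure({0}) = {0,2,4,10}
'a' @ 1: {1,2,3,4,10,11}  (accept∈set)
'b' @ 2: {5,6}
'c' @ 3: {7,8}
'b' @ 4: {1,2,3,4,9,10}  (accept∈set)
'a' @ 5: {1,2,3,4,10,11}  (accept∈set)
'a' @ 6: {1,2,3,4,10,11}  (accept∈set)
after full input: {1,2,3,4,10,11}  (accept=1 in)

Answer: ACCEPT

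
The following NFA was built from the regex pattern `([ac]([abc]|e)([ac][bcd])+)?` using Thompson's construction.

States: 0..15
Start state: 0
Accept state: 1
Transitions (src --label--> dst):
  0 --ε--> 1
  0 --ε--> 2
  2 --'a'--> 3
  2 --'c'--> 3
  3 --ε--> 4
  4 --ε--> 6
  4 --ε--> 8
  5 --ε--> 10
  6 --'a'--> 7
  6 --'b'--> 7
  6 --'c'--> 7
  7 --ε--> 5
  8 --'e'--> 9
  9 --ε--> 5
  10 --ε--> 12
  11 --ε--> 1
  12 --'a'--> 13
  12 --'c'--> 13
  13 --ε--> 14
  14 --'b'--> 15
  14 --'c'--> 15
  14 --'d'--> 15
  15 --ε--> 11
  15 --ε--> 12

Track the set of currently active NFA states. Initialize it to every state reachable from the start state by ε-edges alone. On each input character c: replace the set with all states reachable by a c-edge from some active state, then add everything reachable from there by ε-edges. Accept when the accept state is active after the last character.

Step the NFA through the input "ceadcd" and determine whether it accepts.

initial (ε-close {0}): {0,1,2}
'c' @ 1: {3,4,6,8}
'e' @ 2: {5,9,10,12}
'a' @ 3: {13,14}
'd' @ 4: {1,11,12,15}  (accept∈set)
'c' @ 5: {13,14}
'd' @ 6: {1,11,12,15}  (accept∈set)
end set {1,11,12,15} — state 1 in

Answer: ACCEPT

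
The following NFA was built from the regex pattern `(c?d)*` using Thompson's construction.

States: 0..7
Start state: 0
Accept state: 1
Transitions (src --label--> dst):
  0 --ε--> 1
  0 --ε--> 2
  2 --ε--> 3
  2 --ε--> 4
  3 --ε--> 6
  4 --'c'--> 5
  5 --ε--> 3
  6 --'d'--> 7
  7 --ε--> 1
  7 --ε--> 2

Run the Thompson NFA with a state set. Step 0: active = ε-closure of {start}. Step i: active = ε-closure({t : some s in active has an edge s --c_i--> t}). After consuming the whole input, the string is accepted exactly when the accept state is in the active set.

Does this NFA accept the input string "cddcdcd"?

S₀ = ε-closure({0}) = {0,1,2,3,4,6}
'c' @ 1: {3,5,6}
'd' @ 2: {1,2,3,4,6,7}  [accepting]
'd' @ 3: {1,2,3,4,6,7}  [accepting]
'c' @ 4: {3,5,6}
'd' @ 5: {1,2,3,4,6,7}  [accepting]
'c' @ 6: {3,5,6}
'd' @ 7: {1,2,3,4,6,7}  [accepting]
after full input: {1,2,3,4,6,7}  (accept=1 in)

Answer: ACCEPT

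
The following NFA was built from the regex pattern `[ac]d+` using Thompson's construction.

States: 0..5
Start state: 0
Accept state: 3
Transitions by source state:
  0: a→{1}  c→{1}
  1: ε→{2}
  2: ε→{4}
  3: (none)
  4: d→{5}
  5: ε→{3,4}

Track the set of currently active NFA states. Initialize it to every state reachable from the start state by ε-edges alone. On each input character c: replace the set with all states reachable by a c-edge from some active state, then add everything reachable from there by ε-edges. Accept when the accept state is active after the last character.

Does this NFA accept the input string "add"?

initial (ε-close {0}): {0}
'a' @ 1: {1,2,4}
'd' @ 2: {3,4,5}  (accept∈set)
'd' @ 3: {3,4,5}  (accept∈set)
end set {3,4,5} — state 3 in

Answer: ACCEPT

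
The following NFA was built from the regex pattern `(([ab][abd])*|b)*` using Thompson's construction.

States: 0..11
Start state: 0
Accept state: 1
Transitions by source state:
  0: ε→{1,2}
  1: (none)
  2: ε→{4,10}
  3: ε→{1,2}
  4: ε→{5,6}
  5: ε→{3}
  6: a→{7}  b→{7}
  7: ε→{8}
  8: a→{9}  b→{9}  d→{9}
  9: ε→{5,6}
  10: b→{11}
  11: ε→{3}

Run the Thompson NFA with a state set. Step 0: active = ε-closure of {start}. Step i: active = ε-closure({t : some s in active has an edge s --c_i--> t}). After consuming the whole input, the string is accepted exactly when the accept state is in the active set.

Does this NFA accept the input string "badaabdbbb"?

Answer: ACCEPT

Steps:
initial (ε-close {0}): {0,1,2,3,4,5,6,10}
'b' @ 1: {1,2,3,4,5,6,7,8,10,11}  [accepting]
'a' @ 2: {1,2,3,4,5,6,7,8,9,10}  [accepting]
'd' @ 3: {1,2,3,4,5,6,9,10}  [accepting]
'a' @ 4: {7,8}
'a' @ 5: {1,2,3,4,5,6,9,10}  [accepting]
'b' @ 6: {1,2,3,4,5,6,7,8,10,11}  [accepting]
'd' @ 7: {1,2,3,4,5,6,9,10}  [accepting]
'b' @ 8: {1,2,3,4,5,6,7,8,10,11}  [accepting]
'b' @ 9: {1,2,3,4,5,6,7,8,9,10,11}  [accepting]
'b' @ 10: {1,2,3,4,5,6,7,8,9,10,11}  [accepting]
after full input: {1,2,3,4,5,6,7,8,9,10,11}  (accept=1 in)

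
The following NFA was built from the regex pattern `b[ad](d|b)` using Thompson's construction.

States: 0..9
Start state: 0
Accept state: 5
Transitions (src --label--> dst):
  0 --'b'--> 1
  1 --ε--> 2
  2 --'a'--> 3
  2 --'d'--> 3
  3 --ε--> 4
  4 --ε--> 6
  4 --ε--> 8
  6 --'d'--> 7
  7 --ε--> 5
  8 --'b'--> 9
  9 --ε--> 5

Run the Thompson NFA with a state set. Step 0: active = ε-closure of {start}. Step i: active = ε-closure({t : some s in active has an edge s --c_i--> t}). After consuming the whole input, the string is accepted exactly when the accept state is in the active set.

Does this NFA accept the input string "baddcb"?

initial (ε-close {0}): {0}
'b' @ 1: {1,2}
'a' @ 2: {3,4,6,8}
'd' @ 3: {5,7}  ✓accept
'd' @ 4: {}  — no active states
rest 'cb' ignored (set empty)
final: {}; accept 5 not in set

Answer: REJECT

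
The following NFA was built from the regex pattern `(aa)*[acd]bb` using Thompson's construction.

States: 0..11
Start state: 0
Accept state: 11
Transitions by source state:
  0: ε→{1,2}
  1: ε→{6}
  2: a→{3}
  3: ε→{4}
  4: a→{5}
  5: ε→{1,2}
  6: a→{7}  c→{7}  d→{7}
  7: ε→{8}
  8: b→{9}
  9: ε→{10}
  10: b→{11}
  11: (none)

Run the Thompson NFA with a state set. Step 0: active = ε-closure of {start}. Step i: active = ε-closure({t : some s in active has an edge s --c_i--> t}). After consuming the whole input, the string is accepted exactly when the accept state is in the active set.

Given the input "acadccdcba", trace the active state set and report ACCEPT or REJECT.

Answer: REJECT

Trace:
initial (ε-close {0}): {0,1,2,6}
'a' @ 1: {3,4,7,8}
'c' @ 2: {}  — dead — no transitions
rest 'adccdcba' ignored (set empty)
final: {}; accept 11 not in set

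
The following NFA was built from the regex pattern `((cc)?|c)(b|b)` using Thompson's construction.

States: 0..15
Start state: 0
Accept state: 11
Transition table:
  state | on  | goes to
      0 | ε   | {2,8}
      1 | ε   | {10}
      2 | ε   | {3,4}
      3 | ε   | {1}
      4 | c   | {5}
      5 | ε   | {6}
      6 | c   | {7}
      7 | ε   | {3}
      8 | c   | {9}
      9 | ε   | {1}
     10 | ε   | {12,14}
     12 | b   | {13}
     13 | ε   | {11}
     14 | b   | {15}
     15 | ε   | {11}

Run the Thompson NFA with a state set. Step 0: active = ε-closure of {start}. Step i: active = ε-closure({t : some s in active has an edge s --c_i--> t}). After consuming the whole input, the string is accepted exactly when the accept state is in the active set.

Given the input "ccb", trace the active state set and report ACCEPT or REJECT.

initial (ε-close {0}): {0,1,2,3,4,8,10,12,14}
'c' @ 1: {1,5,6,9,10,12,14}
'c' @ 2: {1,3,7,10,12,14}
'b' @ 3: {11,13,15}  [accepting]
end set {11,13,15} — state 11 in

Answer: ACCEPT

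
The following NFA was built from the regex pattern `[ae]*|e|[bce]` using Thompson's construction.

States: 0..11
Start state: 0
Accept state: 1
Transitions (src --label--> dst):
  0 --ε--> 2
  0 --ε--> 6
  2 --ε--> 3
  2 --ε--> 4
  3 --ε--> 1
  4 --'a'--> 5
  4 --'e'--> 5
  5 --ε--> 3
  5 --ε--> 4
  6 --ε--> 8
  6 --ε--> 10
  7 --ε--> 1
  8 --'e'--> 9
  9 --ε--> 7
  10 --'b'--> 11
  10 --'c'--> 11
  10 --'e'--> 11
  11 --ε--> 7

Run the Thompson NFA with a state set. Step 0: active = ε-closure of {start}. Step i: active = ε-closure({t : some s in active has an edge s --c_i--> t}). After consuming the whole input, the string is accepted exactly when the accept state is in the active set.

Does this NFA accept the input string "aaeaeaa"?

Answer: ACCEPT

Derivation:
initial (ε-close {0}): {0,1,2,3,4,6,8,10}
'a' @ 1: {1,3,4,5}  ✓accept
'a' @ 2: {1,3,4,5}  ✓accept
'e' @ 3: {1,3,4,5}  ✓accept
'a' @ 4: {1,3,4,5}  ✓accept
'e' @ 5: {1,3,4,5}  ✓accept
'a' @ 6: {1,3,4,5}  ✓accept
'a' @ 7: {1,3,4,5}  ✓accept
after full input: {1,3,4,5}  (accept=1 in)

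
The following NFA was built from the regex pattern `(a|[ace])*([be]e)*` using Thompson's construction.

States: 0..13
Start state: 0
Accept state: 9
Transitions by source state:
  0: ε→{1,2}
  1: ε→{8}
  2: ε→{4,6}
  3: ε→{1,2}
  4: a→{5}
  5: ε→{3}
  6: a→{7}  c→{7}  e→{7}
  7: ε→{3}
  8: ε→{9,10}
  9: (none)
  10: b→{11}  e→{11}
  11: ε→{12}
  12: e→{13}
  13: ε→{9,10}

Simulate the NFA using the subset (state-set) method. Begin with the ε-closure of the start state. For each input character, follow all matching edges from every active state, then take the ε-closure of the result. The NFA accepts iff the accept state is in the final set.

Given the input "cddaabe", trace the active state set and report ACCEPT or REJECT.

S₀ = ε-closure({0}) = {0,1,2,4,6,8,9,10}
'c' @ 1: {1,2,3,4,6,7,8,9,10}  (accept∈set)
'd' @ 2: {}  — dead — no transitions
rest 'daabe' ignored (set empty)
final: {}; accept 9 not in set

Answer: REJECT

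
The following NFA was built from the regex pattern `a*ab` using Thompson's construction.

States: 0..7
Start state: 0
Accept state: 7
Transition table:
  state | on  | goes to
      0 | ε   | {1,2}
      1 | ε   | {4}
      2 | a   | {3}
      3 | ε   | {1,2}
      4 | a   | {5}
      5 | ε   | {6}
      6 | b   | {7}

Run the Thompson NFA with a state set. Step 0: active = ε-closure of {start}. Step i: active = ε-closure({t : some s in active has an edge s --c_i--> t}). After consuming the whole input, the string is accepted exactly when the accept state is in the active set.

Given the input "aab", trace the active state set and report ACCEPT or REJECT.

S₀ = ε-closure({0}) = {0,1,2,4}
'a' @ 1: {1,2,3,4,5,6}
'a' @ 2: {1,2,3,4,5,6}
'b' @ 3: {7}  (accept∈set)
after full input: {7}  (accept=7 in)

Answer: ACCEPT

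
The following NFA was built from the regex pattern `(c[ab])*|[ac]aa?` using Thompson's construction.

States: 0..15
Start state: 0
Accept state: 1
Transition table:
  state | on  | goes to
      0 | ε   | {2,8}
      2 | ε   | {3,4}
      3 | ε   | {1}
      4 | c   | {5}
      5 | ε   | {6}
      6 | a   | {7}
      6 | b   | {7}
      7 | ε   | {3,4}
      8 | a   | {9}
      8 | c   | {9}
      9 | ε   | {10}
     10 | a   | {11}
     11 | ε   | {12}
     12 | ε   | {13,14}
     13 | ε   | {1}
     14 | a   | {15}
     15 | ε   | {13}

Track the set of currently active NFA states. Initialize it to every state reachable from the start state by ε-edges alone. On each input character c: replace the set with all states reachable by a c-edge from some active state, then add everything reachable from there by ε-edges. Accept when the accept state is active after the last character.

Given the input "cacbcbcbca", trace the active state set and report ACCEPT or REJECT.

start: ε-closure({0}) = {0,1,2,3,4,8}
'c' @ 1: {5,6,9,10}
'a' @ 2: {1,3,4,7,11,12,13,14}  ✓accept
'c' @ 3: {5,6}
'b' @ 4: {1,3,4,7}  ✓accept
'c' @ 5: {5,6}
'b' @ 6: {1,3,4,7}  ✓accept
'c' @ 7: {5,6}
'b' @ 8: {1,3,4,7}  ✓accept
'c' @ 9: {5,6}
'a' @ 10: {1,3,4,7}  ✓accept
end set {1,3,4,7} — state 1 in

Answer: ACCEPT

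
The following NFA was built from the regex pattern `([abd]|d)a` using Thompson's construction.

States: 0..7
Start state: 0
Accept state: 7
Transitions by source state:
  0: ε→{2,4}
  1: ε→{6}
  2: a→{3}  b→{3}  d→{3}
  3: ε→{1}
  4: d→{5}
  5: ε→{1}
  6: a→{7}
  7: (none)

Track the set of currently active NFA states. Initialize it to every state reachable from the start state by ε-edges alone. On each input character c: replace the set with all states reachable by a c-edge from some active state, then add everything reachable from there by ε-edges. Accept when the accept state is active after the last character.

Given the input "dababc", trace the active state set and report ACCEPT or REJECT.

Answer: REJECT

Steps:
start: ε-closure({0}) = {0,2,4}
'd' @ 1: {1,3,5,6}
'a' @ 2: {7}  ✓accept
'b' @ 3: {}  — dead — no transitions
rest 'abc' ignored (set empty)
after full input: {}  (accept=7 not in)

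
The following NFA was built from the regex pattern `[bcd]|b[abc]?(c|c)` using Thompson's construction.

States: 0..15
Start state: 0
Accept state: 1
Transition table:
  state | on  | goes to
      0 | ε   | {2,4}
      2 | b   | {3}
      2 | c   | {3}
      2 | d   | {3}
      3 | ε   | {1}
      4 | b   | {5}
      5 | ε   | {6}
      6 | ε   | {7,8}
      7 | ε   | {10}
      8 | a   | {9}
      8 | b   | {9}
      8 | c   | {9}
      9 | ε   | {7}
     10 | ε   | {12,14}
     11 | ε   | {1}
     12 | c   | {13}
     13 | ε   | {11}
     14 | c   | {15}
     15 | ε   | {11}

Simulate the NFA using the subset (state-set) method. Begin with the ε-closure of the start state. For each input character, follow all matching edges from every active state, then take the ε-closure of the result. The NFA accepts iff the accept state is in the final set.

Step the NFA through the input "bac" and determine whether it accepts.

Answer: ACCEPT

Trace:
start: ε-closure({0}) = {0,2,4}
'b' @ 1: {1,3,5,6,7,8,10,12,14}  (accept∈set)
'a' @ 2: {7,9,10,12,14}
'c' @ 3: {1,11,13,15}  (accept∈set)
after full input: {1,11,13,15}  (accept=1 in)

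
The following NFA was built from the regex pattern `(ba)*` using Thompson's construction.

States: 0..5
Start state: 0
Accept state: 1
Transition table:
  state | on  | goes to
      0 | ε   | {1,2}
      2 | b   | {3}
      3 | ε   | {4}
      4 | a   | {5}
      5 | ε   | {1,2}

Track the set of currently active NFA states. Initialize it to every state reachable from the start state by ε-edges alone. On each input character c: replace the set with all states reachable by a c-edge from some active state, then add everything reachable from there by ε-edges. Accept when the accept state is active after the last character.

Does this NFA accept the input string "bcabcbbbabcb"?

S₀ = ε-closure({0}) = {0,1,2}
'b' @ 1: {3,4}
'c' @ 2: {}  — state set empty
rest 'abcbbbabcb' ignored (set empty)
end set {} — state 1 not in

Answer: REJECT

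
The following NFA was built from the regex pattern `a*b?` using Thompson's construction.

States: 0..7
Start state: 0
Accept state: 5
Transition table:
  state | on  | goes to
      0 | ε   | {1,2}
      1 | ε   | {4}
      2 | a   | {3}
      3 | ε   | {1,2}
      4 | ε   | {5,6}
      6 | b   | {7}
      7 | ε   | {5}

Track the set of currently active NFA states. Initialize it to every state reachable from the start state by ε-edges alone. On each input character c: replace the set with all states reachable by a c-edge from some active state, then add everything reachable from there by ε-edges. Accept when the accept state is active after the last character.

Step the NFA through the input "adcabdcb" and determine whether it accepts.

Answer: REJECT

Trace:
S₀ = ε-closure({0}) = {0,1,2,4,5,6}
'a' @ 1: {1,2,3,4,5,6}  (accept∈set)
'd' @ 2: {}  — no active states
rest 'cabdcb' ignored (set empty)
end set {} — state 5 not in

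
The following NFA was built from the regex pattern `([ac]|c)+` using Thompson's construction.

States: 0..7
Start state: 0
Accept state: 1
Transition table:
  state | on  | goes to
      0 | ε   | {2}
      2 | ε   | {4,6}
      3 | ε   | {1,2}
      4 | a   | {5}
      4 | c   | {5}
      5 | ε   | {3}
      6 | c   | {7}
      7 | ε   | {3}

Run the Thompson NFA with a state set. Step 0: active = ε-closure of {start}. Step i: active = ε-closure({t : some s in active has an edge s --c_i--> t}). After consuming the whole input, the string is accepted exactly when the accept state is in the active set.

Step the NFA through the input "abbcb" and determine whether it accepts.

Answer: REJECT

Derivation:
start: ε-closure({0}) = {0,2,4,6}
'a' @ 1: {1,2,3,4,5,6}  ✓accept
'b' @ 2: {}  — state set empty
rest 'bcb' ignored (set empty)
final: {}; accept 1 not in set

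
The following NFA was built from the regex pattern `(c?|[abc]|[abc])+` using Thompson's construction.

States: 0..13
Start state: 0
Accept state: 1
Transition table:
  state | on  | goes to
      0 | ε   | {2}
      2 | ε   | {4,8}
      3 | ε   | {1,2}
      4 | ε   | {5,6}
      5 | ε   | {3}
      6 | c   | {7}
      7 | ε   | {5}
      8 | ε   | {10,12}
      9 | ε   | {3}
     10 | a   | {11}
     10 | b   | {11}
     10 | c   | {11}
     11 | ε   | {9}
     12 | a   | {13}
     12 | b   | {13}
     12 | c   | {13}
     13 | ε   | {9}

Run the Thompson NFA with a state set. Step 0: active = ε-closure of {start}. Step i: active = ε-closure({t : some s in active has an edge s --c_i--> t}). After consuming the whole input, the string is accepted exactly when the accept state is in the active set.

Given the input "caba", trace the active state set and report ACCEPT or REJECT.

S₀ = ε-closure({0}) = {0,1,2,3,4,5,6,8,10,12}
'c' @ 1: {1,2,3,4,5,6,7,8,9,10,11,12,13}  ✓accept
'a' @ 2: {1,2,3,4,5,6,8,9,10,11,12,13}  ✓accept
'b' @ 3: {1,2,3,4,5,6,8,9,10,11,12,13}  ✓accept
'a' @ 4: {1,2,3,4,5,6,8,9,10,11,12,13}  ✓accept
end set {1,2,3,4,5,6,8,9,10,11,12,13} — state 1 in

Answer: ACCEPT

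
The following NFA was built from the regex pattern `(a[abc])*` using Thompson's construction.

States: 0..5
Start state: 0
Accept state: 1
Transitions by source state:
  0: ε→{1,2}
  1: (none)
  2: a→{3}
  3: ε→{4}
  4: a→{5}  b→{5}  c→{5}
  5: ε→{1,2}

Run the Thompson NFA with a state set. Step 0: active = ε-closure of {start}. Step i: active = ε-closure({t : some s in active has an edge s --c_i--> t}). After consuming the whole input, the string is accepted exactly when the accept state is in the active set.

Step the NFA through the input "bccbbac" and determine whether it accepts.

Answer: REJECT

Steps:
initial (ε-close {0}): {0,1,2}
'b' @ 1: {}  — no active states
rest 'ccbbac' ignored (set empty)
after full input: {}  (accept=1 not in)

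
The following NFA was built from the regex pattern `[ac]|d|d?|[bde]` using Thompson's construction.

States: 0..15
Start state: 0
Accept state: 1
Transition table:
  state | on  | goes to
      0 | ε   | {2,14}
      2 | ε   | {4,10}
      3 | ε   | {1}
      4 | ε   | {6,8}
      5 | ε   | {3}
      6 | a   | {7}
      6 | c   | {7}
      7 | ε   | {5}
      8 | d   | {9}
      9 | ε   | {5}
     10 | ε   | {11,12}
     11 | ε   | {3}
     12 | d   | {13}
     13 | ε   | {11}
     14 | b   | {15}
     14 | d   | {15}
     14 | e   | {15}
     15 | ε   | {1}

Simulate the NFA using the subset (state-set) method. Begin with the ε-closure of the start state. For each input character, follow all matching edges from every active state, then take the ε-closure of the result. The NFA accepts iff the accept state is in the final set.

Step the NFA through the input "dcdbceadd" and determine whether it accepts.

initial (ε-close {0}): {0,1,2,3,4,6,8,10,11,12,14}
'd' @ 1: {1,3,5,9,11,13,15}  [accepting]
'c' @ 2: {}  — dead — no transitions
rest 'dbceadd' ignored (set empty)
final: {}; accept 1 not in set

Answer: REJECT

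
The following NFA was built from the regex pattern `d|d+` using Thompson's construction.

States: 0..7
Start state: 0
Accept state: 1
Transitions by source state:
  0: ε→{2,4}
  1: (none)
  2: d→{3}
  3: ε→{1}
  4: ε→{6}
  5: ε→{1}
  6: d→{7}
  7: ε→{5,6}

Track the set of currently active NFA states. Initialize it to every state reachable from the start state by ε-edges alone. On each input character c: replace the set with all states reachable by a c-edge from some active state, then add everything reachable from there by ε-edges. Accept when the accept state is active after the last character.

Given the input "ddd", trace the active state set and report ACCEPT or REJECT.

initial (ε-close {0}): {0,2,4,6}
'd' @ 1: {1,3,5,6,7}  ✓accept
'd' @ 2: {1,5,6,7}  ✓accept
'd' @ 3: {1,5,6,7}  ✓accept
final: {1,5,6,7}; accept 1 in set

Answer: ACCEPT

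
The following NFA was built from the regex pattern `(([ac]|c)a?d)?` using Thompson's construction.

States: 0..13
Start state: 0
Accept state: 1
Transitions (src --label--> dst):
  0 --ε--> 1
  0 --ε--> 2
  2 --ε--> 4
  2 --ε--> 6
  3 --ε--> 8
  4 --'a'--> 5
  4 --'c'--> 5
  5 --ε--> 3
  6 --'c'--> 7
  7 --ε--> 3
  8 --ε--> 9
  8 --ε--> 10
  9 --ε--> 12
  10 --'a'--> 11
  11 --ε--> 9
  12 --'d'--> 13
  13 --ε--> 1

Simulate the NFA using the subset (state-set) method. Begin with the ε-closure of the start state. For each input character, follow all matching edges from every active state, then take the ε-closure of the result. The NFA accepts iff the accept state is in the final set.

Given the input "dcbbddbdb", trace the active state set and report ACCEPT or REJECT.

initial (ε-close {0}): {0,1,2,4,6}
'd' @ 1: {}  — no active states
rest 'cbbddbdb' ignored (set empty)
final: {}; accept 1 not in set

Answer: REJECT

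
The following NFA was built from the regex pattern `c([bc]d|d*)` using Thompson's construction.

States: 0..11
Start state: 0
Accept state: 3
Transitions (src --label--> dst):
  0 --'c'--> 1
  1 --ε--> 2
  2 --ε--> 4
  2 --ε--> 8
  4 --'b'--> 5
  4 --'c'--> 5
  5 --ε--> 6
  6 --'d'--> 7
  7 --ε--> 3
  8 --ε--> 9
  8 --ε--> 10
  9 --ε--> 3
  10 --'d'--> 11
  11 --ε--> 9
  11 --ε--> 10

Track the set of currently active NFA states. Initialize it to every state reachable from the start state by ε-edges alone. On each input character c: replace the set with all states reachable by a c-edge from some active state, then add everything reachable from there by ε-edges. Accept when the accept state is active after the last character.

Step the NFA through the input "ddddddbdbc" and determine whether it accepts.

initial (ε-close {0}): {0}
'd' @ 1: {}  — state set empty
rest 'dddddbdbc' ignored (set empty)
final: {}; accept 3 not in set

Answer: REJECT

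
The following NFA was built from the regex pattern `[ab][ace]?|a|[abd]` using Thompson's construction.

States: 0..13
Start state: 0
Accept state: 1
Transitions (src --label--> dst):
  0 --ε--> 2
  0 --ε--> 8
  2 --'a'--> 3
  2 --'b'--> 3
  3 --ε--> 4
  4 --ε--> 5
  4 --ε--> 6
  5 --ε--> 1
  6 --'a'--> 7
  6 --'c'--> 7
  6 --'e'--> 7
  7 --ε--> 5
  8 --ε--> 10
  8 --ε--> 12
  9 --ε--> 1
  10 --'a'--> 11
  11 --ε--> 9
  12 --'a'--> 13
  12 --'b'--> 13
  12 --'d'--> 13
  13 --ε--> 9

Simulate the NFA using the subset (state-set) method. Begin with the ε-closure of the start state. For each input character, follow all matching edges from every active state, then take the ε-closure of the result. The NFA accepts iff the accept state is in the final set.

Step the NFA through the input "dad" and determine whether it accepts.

S₀ = ε-closure({0}) = {0,2,8,10,12}
'd' @ 1: {1,9,13}  ✓accept
'a' @ 2: {}  — dead — no transitions
rest 'd' ignored (set empty)
end set {} — state 1 not in

Answer: REJECT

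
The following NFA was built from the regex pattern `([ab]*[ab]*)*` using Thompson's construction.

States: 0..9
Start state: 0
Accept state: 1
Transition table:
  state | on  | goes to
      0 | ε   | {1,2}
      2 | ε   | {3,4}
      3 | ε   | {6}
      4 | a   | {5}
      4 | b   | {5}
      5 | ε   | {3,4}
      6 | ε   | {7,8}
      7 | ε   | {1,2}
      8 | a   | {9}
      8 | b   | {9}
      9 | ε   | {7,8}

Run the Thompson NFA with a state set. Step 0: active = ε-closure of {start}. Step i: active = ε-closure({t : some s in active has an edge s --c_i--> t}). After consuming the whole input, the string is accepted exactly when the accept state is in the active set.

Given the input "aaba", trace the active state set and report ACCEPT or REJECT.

Answer: ACCEPT

Steps:
S₀ = ε-closure({0}) = {0,1,2,3,4,6,7,8}
'a' @ 1: {1,2,3,4,5,6,7,8,9}  (accept∈set)
'a' @ 2: {1,2,3,4,5,6,7,8,9}  (accept∈set)
'b' @ 3: {1,2,3,4,5,6,7,8,9}  (accept∈set)
'a' @ 4: {1,2,3,4,5,6,7,8,9}  (accept∈set)
end set {1,2,3,4,5,6,7,8,9} — state 1 in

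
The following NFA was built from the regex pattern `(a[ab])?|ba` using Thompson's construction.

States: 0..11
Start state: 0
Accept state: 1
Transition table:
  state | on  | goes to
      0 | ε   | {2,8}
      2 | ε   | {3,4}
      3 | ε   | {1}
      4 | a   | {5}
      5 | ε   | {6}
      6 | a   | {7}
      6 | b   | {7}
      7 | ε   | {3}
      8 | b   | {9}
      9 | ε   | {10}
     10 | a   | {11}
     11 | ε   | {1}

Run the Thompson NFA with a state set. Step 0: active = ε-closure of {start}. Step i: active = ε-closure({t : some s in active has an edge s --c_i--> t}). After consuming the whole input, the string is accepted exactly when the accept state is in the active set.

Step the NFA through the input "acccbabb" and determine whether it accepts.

S₀ = ε-closure({0}) = {0,1,2,3,4,8}
'a' @ 1: {5,6}
'c' @ 2: {}  — dead — no transitions
rest 'ccbabb' ignored (set empty)
after full input: {}  (accept=1 not in)

Answer: REJECT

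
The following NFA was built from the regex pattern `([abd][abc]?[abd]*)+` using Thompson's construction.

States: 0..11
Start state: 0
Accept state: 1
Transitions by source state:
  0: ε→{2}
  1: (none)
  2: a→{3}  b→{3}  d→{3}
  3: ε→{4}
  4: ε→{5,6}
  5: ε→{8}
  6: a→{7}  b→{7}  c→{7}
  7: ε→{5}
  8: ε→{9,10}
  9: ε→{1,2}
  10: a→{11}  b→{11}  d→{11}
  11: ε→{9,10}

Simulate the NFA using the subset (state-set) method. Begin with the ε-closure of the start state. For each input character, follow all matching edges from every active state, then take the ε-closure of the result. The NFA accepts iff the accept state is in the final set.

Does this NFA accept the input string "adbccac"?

initial (ε-close {0}): {0,2}
'a' @ 1: {1,2,3,4,5,6,8,9,10}  ✓accept
'd' @ 2: {1,2,3,4,5,6,8,9,10,11}  ✓accept
'b' @ 3: {1,2,3,4,5,6,7,8,9,10,11}  ✓accept
'c' @ 4: {1,2,5,7,8,9,10}  ✓accept
'c' @ 5: {}  — dead — no transitions
rest 'ac' ignored (set empty)
end set {} — state 1 not in

Answer: REJECT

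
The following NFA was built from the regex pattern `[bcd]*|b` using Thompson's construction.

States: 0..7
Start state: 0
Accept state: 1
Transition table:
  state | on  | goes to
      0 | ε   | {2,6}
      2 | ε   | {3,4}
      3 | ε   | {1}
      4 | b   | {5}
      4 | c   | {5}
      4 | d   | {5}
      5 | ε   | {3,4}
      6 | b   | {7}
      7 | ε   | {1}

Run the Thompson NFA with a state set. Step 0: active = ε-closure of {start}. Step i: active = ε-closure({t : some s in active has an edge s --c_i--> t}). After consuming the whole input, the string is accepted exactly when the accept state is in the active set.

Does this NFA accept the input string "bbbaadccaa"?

Answer: REJECT

Steps:
S₀ = ε-closure({0}) = {0,1,2,3,4,6}
'b' @ 1: {1,3,4,5,7}  ✓accept
'b' @ 2: {1,3,4,5}  ✓accept
'b' @ 3: {1,3,4,5}  ✓accept
'a' @ 4: {}  — no active states
rest 'adccaa' ignored (set empty)
after full input: {}  (accept=1 not in)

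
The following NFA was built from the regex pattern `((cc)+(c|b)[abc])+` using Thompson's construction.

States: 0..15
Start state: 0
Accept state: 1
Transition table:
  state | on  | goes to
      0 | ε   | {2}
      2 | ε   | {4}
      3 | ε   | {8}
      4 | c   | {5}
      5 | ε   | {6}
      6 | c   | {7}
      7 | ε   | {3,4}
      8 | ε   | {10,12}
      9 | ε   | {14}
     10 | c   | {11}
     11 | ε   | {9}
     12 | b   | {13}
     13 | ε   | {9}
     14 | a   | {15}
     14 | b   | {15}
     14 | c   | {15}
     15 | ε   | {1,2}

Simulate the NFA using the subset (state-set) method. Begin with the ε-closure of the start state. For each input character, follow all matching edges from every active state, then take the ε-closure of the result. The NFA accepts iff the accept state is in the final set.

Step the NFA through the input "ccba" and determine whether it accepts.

S₀ = ε-closure({0}) = {0,2,4}
'c' @ 1: {5,6}
'c' @ 2: {3,4,7,8,10,12}
'b' @ 3: {9,13,14}
'a' @ 4: {1,2,4,15}  (accept∈set)
final: {1,2,4,15}; accept 1 in set

Answer: ACCEPT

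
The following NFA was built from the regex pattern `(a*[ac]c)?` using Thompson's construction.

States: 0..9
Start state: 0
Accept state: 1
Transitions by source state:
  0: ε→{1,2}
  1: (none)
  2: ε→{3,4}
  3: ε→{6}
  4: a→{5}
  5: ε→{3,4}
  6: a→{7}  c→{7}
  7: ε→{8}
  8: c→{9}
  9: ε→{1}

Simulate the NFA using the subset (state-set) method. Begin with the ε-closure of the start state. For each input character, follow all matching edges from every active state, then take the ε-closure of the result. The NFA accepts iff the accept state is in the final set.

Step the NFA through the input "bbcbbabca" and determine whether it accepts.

start: ε-closure({0}) = {0,1,2,3,4,6}
'b' @ 1: {}  — no active states
rest 'bcbbabca' ignored (set empty)
end set {} — state 1 not in

Answer: REJECT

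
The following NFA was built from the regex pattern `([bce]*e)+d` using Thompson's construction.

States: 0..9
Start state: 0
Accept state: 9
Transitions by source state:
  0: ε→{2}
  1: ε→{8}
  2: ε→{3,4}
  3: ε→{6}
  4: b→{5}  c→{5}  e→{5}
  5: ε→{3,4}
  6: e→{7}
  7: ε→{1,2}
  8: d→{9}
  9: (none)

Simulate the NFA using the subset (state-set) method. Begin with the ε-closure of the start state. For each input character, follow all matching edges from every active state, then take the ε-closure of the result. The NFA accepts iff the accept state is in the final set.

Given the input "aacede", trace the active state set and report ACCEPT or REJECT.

initial (ε-close {0}): {0,2,3,4,6}
'a' @ 1: {}  — no active states
rest 'acede' ignored (set empty)
end set {} — state 9 not in

Answer: REJECT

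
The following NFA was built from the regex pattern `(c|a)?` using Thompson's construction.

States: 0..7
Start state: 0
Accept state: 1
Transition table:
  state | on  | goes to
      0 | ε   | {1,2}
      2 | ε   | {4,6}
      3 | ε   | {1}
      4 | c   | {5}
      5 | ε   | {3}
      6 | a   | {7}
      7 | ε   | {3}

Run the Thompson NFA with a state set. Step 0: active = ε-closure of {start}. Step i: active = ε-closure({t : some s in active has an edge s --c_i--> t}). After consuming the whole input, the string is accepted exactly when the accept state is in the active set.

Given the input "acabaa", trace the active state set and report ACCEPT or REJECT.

Answer: REJECT

Derivation:
S₀ = ε-closure({0}) = {0,1,2,4,6}
'a' @ 1: {1,3,7}  ✓accept
'c' @ 2: {}  — no active states
rest 'abaa' ignored (set empty)
final: {}; accept 1 not in set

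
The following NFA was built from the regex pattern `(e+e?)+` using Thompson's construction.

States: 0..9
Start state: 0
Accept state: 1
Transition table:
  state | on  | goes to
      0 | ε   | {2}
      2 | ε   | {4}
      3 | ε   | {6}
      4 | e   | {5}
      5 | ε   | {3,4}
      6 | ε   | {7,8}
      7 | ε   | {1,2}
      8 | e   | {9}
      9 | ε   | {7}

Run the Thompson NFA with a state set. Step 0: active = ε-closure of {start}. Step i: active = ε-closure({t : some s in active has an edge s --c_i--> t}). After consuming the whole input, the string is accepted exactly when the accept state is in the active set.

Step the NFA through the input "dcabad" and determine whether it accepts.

Answer: REJECT

Derivation:
S₀ = ε-closure({0}) = {0,2,4}
'd' @ 1: {}  — no active states
rest 'cabad' ignored (set empty)
after full input: {}  (accept=1 not in)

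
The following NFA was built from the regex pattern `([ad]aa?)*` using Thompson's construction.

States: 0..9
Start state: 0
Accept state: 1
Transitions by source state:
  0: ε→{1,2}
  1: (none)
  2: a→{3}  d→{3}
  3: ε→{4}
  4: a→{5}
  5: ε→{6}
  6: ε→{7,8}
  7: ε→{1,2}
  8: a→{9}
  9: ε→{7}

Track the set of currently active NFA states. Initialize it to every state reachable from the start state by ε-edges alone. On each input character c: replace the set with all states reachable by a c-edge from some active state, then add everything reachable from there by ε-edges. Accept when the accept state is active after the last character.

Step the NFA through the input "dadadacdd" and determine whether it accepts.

Answer: REJECT

Derivation:
S₀ = ε-closure({0}) = {0,1,2}
'd' @ 1: {3,4}
'a' @ 2: {1,2,5,6,7,8}  (accept∈set)
'd' @ 3: {3,4}
'a' @ 4: {1,2,5,6,7,8}  (accept∈set)
'd' @ 5: {3,4}
'a' @ 6: {1,2,5,6,7,8}  (accept∈set)
'c' @ 7: {}  — state set empty
rest 'dd' ignored (set empty)
end set {} — state 1 not in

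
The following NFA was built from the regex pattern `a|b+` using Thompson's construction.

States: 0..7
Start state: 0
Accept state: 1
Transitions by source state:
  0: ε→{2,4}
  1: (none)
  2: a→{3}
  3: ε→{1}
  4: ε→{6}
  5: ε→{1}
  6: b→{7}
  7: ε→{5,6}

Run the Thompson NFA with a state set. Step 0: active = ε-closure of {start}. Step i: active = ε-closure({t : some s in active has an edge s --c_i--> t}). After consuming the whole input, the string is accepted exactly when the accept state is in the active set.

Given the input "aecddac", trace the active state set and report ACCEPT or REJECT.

start: ε-closure({0}) = {0,2,4,6}
'a' @ 1: {1,3}  ✓accept
'e' @ 2: {}  — dead — no transitions
rest 'cddac' ignored (set empty)
after full input: {}  (accept=1 not in)

Answer: REJECT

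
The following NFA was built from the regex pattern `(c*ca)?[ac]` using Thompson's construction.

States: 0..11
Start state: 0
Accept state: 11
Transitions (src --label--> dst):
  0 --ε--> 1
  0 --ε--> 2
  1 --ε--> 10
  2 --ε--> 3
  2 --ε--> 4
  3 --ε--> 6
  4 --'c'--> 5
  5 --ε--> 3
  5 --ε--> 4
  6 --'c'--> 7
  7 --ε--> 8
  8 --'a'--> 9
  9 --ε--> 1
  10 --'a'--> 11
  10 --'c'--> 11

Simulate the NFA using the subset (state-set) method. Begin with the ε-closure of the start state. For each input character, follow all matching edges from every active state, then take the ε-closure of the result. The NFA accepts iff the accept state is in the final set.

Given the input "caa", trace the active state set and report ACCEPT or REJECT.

start: ε-closure({0}) = {0,1,2,3,4,6,10}
'c' @ 1: {3,4,5,6,7,8,11}  ✓accept
'a' @ 2: {1,9,10}
'a' @ 3: {11}  ✓accept
after full input: {11}  (accept=11 in)

Answer: ACCEPT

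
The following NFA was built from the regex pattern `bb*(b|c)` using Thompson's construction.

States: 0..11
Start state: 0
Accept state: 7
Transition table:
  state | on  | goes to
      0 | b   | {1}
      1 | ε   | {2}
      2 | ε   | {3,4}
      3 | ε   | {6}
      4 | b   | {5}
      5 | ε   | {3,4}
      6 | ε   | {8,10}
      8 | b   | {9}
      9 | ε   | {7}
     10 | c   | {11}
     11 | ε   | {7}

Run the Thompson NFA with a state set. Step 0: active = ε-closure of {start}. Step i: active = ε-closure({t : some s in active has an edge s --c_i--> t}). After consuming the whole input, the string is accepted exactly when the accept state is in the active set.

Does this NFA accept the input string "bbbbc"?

initial (ε-close {0}): {0}
'b' @ 1: {1,2,3,4,6,8,10}
'b' @ 2: {3,4,5,6,7,8,9,10}  (accept∈set)
'b' @ 3: {3,4,5,6,7,8,9,10}  (accept∈set)
'b' @ 4: {3,4,5,6,7,8,9,10}  (accept∈set)
'c' @ 5: {7,11}  (accept∈set)
after full input: {7,11}  (accept=7 in)

Answer: ACCEPT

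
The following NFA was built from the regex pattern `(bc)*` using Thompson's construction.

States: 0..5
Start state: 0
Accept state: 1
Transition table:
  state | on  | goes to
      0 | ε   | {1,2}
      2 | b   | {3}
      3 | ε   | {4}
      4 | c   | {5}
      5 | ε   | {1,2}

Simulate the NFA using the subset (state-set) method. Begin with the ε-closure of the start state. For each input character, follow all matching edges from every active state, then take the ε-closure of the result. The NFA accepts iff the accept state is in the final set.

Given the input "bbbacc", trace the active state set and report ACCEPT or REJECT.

Answer: REJECT

Steps:
S₀ = ε-closure({0}) = {0,1,2}
'b' @ 1: {3,4}
'b' @ 2: {}  — dead — no transitions
rest 'bacc' ignored (set empty)
end set {} — state 1 not in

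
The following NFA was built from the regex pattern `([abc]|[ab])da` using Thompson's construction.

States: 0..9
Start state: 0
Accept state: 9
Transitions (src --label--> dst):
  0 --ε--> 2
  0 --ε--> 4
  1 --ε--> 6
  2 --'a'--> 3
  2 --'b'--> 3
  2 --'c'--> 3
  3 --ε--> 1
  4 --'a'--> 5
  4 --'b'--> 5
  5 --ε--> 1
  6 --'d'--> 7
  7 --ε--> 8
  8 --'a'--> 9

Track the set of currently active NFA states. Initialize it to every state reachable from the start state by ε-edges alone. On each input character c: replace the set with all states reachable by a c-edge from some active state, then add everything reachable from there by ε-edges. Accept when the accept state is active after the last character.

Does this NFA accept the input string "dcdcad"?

Answer: REJECT

Steps:
S₀ = ε-closure({0}) = {0,2,4}
'd' @ 1: {}  — state set empty
rest 'cdcad' ignored (set empty)
end set {} — state 9 not in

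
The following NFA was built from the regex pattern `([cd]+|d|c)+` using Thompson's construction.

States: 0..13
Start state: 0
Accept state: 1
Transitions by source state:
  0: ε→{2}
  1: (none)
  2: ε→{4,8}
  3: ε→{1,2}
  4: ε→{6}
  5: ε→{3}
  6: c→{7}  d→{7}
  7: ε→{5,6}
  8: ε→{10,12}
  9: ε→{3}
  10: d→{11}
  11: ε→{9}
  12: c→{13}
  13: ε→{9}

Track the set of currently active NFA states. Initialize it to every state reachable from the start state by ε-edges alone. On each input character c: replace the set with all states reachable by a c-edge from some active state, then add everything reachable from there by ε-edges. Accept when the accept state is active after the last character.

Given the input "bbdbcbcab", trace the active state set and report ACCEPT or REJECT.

Answer: REJECT

Derivation:
initial (ε-close {0}): {0,2,4,6,8,10,12}
'b' @ 1: {}  — state set empty
rest 'bdbcbcab' ignored (set empty)
end set {} — state 1 not in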